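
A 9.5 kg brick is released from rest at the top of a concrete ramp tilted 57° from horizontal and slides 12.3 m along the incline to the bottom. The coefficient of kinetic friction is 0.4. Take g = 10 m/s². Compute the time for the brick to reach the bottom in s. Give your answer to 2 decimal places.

The weight component along the incline is mg sin 57° = 79.674 N and the normal force is N = mg cos 57° = 51.741 N.
Friction up the slope is f = μN = 0.4 × 51.741 = 20.696 N, so the net downslope force is 79.674 − 20.696 = 58.978 N and a = 58.978 / 9.5 = 6.2082 m/s².
Starting from rest, L = ½at², so t = √(2L/a) = √(2 × 12.3 / 6.2082) = 1.9906 s.

1.99 s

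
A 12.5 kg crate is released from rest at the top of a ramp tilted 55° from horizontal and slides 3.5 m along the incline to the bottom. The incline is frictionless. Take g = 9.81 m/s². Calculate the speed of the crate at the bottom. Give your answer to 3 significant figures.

The weight component along the incline is mg sin 55° = 100.449 N and the normal force is N = mg cos 55° = 70.335 N.
With no friction, a = g sin 55° = 8.0359 m/s².
Starting from rest over a distance of 3.5 m, v² = 2aL = 2 × 8.0359 × 3.5 = 56.2513, so v = 7.5001 m/s.

7.50 m/s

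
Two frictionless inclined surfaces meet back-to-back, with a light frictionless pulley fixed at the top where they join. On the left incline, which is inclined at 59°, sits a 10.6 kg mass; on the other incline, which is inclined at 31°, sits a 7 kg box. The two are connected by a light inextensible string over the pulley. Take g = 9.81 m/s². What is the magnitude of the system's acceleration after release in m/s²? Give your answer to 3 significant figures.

Resolve each weight along its own incline: the 10.6 kg mass has component 10.6 × 9.81 × sin 59° = 89.133 N down its slope, and the 7 kg mass has 7 × 9.81 × sin 31° = 35.368 N down its slope.
The 10.6 kg side's 89.133 N exceeds the other side's 35.368 N, so that mass slides down and the 7 kg mass slides up. Taking that direction as positive, Newton's second law for the whole system gives 89.133 − 35.368 = (10.6 + 7) a, so a = 53.765 / 17.6 = 3.0548 m/s².

3.05 m/s²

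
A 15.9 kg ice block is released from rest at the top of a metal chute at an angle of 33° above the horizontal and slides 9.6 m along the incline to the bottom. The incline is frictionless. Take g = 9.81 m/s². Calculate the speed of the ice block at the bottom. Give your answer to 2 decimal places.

The weight component along the incline is mg sin 33° = 84.952 N and the normal force is N = mg cos 33° = 130.815 N.
With no friction, a = g sin 33° = 5.3429 m/s².
Starting from rest over a distance of 9.6 m, v² = 2aL = 2 × 5.3429 × 9.6 = 102.5837, so v = 10.1284 m/s.

10.13 m/s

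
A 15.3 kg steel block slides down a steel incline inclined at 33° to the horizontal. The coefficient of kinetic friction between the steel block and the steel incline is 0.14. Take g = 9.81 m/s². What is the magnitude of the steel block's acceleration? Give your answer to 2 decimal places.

4.19 m/s²

Resolving the weight along the incline: the component pulling the steel block down the slope is mg sin 33° = 15.3 × 9.81 × 0.5446 = 81.741 N, and the normal force is N = mg cos 33° = 15.3 × 9.81 × 0.8387 = 125.883 N.
Kinetic friction acts up the slope with magnitude f = μN = 0.14 × 125.883 = 17.624 N.
Net force along the incline is 81.741 − 17.624 = 64.117 N, so a = 64.117 / 15.3 = 4.1907 m/s².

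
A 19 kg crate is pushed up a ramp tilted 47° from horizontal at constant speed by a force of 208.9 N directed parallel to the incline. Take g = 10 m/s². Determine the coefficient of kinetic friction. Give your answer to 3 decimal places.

At constant speed ΣF = 0 along the incline. The applied 208.9 N acts up the slope; the weight component mg sin 47° = 138.957 N and kinetic friction μN both act down the slope.
So 208.9 = 138.957 + μ × 129.580, giving μ = (208.9 − 138.957) / 129.580 = 0.5398.

0.540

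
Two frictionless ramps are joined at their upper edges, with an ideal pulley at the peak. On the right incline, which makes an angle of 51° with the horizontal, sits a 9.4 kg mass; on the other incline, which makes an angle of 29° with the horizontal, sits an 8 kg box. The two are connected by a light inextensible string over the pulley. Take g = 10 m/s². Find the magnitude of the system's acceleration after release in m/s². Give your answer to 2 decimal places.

1.97 m/s²

Resolve each weight along its own incline: the 9.4 kg mass has component 9.4 × 10 × sin 51° = 73.052 N down its slope, and the 8 kg mass has 8 × 10 × sin 29° = 38.785 N down its slope.
The 9.4 kg side's 73.052 N exceeds the other side's 38.785 N, so that mass slides down and the 8 kg mass slides up. Taking that direction as positive, Newton's second law for the whole system gives 73.052 − 38.785 = (9.4 + 8) a, so a = 34.267 / 17.4 = 1.9694 m/s².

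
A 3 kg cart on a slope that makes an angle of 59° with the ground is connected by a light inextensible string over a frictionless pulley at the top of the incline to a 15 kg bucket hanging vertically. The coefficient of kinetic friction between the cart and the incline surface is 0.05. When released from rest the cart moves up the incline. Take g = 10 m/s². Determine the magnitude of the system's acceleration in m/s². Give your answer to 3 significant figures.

For the cart on the incline: the weight component along the slope is m₁g sin 59° = 3 × 10 × 0.8572 = 25.716 N and the normal force is N = m₁g cos 59° = 15.451 N.
Kinetic friction opposes the cart's motion up the incline: f = μN = 0.05 × 15.451 = 0.773 N acting down the slope.
Newton's second law for the cart (up-slope positive): T − 25.716 − 0.773 = 3 a. For the hanging bucket (downward positive): 15 × 10 − T = 15 a.
Adding the two equations eliminates T: 123.511 = 18 a, so a = 6.8617 m/s².

6.86 m/s²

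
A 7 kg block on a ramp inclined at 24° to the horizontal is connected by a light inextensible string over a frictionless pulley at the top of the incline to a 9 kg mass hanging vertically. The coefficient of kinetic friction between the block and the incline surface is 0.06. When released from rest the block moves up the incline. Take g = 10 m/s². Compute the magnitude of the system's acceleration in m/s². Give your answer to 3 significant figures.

3.61 m/s²

For the block on the incline: the weight component along the slope is m₁g sin 24° = 7 × 10 × 0.4067 = 28.469 N and the normal force is N = m₁g cos 24° = 63.948 N.
Kinetic friction opposes the block's motion up the incline: f = μN = 0.06 × 63.948 = 3.837 N acting down the slope.
Newton's second law for the block (up-slope positive): T − 28.469 − 3.837 = 7 a. For the hanging mass (downward positive): 9 × 10 − T = 9 a.
Adding the two equations eliminates T: 57.694 = 16 a, so a = 3.6059 m/s².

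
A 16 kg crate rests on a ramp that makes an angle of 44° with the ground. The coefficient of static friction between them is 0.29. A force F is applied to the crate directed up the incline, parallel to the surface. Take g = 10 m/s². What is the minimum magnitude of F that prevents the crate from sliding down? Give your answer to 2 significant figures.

78 N

The normal force is N = mg cos 44° = 115.094 N. With F at its minimum the crate is on the verge of sliding down, so static friction is at its maximum μ_s N = 0.29 × 115.094 = 33.377 N and acts up the slope.
Equilibrium along the incline: F + μ_s N = mg sin 44°, so F = 111.145 − 33.377 = 77.768 N.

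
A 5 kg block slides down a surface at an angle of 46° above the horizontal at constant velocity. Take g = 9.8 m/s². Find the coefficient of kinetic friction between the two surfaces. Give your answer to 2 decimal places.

At constant velocity the net force along the incline is zero: mg sin 46° = μ mg cos 46°.
So μ = tan 46° = 0.7193 / 0.6947 = 1.0354.

1.04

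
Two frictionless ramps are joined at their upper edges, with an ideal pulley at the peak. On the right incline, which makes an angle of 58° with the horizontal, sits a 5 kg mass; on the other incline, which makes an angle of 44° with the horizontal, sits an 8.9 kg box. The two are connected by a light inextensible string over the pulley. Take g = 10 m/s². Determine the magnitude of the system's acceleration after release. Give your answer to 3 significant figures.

Resolve each weight along its own incline: the 5 kg mass has component 5 × 10 × sin 58° = 42.402 N down its slope, and the 8.9 kg mass has 8.9 × 10 × sin 44° = 61.825 N down its slope.
The 8.9 kg side's 61.825 N exceeds the other side's 42.402 N, so that mass slides down and the 5 kg mass slides up. Taking that direction as positive, Newton's second law for the whole system gives 61.825 − 42.402 = (5 + 8.9) a, so a = 19.423 / 13.9 = 1.3973 m/s².

1.40 m/s²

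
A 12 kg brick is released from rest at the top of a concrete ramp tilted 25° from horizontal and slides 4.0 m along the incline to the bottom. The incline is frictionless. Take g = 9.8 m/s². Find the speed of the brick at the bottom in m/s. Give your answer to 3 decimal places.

5.756 m/s

The weight component along the incline is mg sin 25° = 49.700 N and the normal force is N = mg cos 25° = 106.582 N.
With no friction, a = g sin 25° = 4.1417 m/s².
Starting from rest over a distance of 4.0 m, v² = 2aL = 2 × 4.1417 × 4.0 = 33.1336, so v = 5.7562 m/s.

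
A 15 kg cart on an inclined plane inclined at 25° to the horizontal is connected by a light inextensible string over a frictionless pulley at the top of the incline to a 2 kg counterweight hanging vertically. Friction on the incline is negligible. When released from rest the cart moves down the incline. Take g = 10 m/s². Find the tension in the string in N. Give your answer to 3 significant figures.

For the cart on the incline: the weight component along the slope is m₁g sin 25° = 15 × 10 × 0.4226 = 63.390 N and the normal force is N = m₁g cos 25° = 135.946 N.
Newton's second law for the cart (down-slope positive): 63.390 − T = 15 a. For the hanging counterweight (upward positive): T − 2 × 10 = 2 a.
Adding the two equations eliminates T: 43.390 = 17 a, so a = 2.5524 m/s².
Then from the hanging counterweight's equation, T = 2 × (10 + 2.5524) = 25.105 N.

25.1 N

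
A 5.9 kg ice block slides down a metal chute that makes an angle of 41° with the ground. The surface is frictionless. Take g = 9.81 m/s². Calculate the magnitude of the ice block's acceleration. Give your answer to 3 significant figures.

Resolving the weight along the incline: the component pulling the ice block down the slope is mg sin 41° = 5.9 × 9.81 × 0.6561 = 37.974 N, and the normal force is N = mg cos 41° = 5.9 × 9.81 × 0.7547 = 43.681 N.
With no friction the net force along the incline is 37.974 N, so a = g sin 41° = 37.974 / 5.9 = 6.4363 m/s².

6.44 m/s²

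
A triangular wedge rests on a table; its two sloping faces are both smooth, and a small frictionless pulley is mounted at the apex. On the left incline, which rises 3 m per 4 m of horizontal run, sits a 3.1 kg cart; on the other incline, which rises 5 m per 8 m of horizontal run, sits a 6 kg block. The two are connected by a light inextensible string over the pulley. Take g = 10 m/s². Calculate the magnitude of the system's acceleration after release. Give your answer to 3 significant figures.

1.45 m/s²

Resolve each weight along its own incline: the 3.1 kg mass has component 3.1 × 10 × sin 36.87° = 18.600 N down its slope, and the 6 kg mass has 6 × 10 × sin 32.01° = 31.800 N down its slope.
The 6 kg side's 31.800 N exceeds the other side's 18.600 N, so that mass slides down and the 3.1 kg mass slides up. Taking that direction as positive, Newton's second law for the whole system gives 31.800 − 18.600 = (3.1 + 6) a, so a = 13.200 / 9.1 = 1.4505 m/s².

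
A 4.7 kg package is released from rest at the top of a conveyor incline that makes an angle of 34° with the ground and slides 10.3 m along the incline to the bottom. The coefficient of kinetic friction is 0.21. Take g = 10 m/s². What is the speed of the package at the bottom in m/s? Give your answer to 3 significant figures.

8.91 m/s

The weight component along the incline is mg sin 34° = 26.282 N and the normal force is N = mg cos 34° = 38.965 N.
Friction up the slope is f = μN = 0.21 × 38.965 = 8.183 N, so the net downslope force is 26.282 − 8.183 = 18.099 N and a = 18.099 / 4.7 = 3.8509 m/s².
Starting from rest over a distance of 10.3 m, v² = 2aL = 2 × 3.8509 × 10.3 = 79.3285, so v = 8.9067 m/s.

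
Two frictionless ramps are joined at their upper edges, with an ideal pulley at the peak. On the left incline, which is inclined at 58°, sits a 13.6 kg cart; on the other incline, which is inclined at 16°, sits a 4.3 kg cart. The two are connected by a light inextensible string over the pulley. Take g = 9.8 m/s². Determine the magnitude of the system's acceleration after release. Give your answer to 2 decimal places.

Resolve each weight along its own incline: the 13.6 kg mass has component 13.6 × 9.8 × sin 58° = 113.028 N down its slope, and the 4.3 kg mass has 4.3 × 9.8 × sin 16° = 11.615 N down its slope.
The 13.6 kg side's 113.028 N exceeds the other side's 11.615 N, so that mass slides down and the 4.3 kg mass slides up. Taking that direction as positive, Newton's second law for the whole system gives 113.028 − 11.615 = (13.6 + 4.3) a, so a = 101.413 / 17.9 = 5.6655 m/s².

5.67 m/s²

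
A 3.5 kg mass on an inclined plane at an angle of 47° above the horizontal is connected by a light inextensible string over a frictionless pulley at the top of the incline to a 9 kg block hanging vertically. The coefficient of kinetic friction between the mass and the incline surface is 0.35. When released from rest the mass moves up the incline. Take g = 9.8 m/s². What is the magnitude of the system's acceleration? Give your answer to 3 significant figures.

For the mass on the incline: the weight component along the slope is m₁g sin 47° = 3.5 × 9.8 × 0.7314 = 25.087 N and the normal force is N = m₁g cos 47° = 23.393 N.
Kinetic friction opposes the mass's motion up the incline: f = μN = 0.35 × 23.393 = 8.188 N acting down the slope.
Newton's second law for the mass (up-slope positive): T − 25.087 − 8.188 = 3.5 a. For the hanging block (downward positive): 9 × 9.8 − T = 9 a.
Adding the two equations eliminates T: 54.925 = 12.5 a, so a = 4.3940 m/s².

4.39 m/s²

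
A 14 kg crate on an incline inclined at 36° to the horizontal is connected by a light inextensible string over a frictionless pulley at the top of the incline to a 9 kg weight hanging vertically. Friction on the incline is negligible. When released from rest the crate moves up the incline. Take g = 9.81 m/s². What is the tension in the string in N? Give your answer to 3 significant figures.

For the crate on the incline: the weight component along the slope is m₁g sin 36° = 14 × 9.81 × 0.5878 = 80.728 N and the normal force is N = m₁g cos 36° = 111.110 N.
Newton's second law for the crate (up-slope positive): T − 80.728 = 14 a. For the hanging weight (downward positive): 9 × 9.81 − T = 9 a.
Adding the two equations eliminates T: 7.562 = 23 a, so a = 0.3288 m/s².
Then from the hanging weight's equation, T = 9 × (9.81 − 0.3288) = 85.331 N.

85.3 N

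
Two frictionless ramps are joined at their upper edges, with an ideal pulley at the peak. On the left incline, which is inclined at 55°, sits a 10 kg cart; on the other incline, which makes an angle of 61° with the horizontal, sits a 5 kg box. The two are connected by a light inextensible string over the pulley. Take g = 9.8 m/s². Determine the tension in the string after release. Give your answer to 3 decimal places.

Resolve each weight along its own incline: the 10 kg mass has component 10 × 9.8 × sin 55° = 80.277 N down its slope, and the 5 kg mass has 5 × 9.8 × sin 61° = 42.856 N down its slope.
The 10 kg side's 80.277 N exceeds the other side's 42.856 N, so that mass slides down and the 5 kg mass slides up. Taking that direction as positive, Newton's second law for the whole system gives 80.277 − 42.856 = (10 + 5) a, so a = 37.421 / 15 = 2.4947 m/s².
For the 5 kg mass (up-slope positive): T − 42.856 = 5 × 2.4947, so T = 55.330 N.

55.330 N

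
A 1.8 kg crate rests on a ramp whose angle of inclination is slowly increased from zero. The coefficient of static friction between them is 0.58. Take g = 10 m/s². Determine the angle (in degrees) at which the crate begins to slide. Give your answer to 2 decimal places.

At the threshold of sliding, static friction is at its maximum μ_s N and exactly balances the weight component along the incline: mg sin θ = μ_s mg cos θ.
Hence tan θ = μ_s = 0.58, so θ = arctan(0.58) = 30.1137°.

30.11°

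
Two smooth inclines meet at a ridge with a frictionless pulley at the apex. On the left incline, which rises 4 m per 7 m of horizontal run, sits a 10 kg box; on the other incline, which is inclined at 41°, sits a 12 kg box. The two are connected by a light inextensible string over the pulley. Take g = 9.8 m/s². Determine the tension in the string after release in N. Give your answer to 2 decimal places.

61.59 N

Resolve each weight along its own incline: the 10 kg mass has component 10 × 9.8 × sin 29.74° = 48.622 N down its slope, and the 12 kg mass has 12 × 9.8 × sin 41° = 77.153 N down its slope.
The 12 kg side's 77.153 N exceeds the other side's 48.622 N, so that mass slides down and the 10 kg mass slides up. Taking that direction as positive, Newton's second law for the whole system gives 77.153 − 48.622 = (10 + 12) a, so a = 28.531 / 22 = 1.2969 m/s².
For the 10 kg mass (up-slope positive): T − 48.622 = 10 × 1.2969, so T = 61.591 N.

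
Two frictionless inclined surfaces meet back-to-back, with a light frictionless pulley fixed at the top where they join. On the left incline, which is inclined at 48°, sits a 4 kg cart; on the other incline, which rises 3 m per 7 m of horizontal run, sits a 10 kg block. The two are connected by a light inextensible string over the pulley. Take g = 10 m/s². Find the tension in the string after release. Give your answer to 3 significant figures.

Resolve each weight along its own incline: the 4 kg mass has component 4 × 10 × sin 48° = 29.726 N down its slope, and the 10 kg mass has 10 × 10 × sin 23.20° = 39.392 N down its slope.
The 10 kg side's 39.392 N exceeds the other side's 29.726 N, so that mass slides down and the 4 kg mass slides up. Taking that direction as positive, Newton's second law for the whole system gives 39.392 − 29.726 = (4 + 10) a, so a = 9.666 / 14 = 0.6904 m/s².
For the 4 kg mass (up-slope positive): T − 29.726 = 4 × 0.6904, so T = 32.488 N.

32.5 N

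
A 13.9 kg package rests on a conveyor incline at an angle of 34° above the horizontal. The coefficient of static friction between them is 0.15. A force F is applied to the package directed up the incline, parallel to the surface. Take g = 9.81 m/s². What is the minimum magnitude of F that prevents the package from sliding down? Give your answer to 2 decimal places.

The normal force is N = mg cos 34° = 113.047 N. With F at its minimum the package is on the verge of sliding down, so static friction is at its maximum μ_s N = 0.15 × 113.047 = 16.957 N and acts up the slope.
Equilibrium along the incline: F + μ_s N = mg sin 34°, so F = 76.251 − 16.957 = 59.294 N.

59.29 N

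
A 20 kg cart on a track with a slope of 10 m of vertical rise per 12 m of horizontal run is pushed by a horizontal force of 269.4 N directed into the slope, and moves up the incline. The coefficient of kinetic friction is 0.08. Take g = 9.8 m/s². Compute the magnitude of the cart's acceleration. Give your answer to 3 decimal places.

The horizontal push has components F cos 39.81° = 269.4 × 0.7682 = 206.953 N up the incline and F sin 39.81° = 269.4 × 0.6402 = 172.470 N pressing into the surface.
The normal force is therefore N = mg cos 39.81° + F sin 39.81° = 150.567 + 172.470 = 323.037 N, and kinetic friction down the slope is μN = 0.08 × 323.037 = 25.843 N.
Along the incline: F cos 39.81° − mg sin 39.81° − μN = ma, so 206.953 − 125.479 − 25.843 = 20 a, giving a = 2.7816 m/s².

2.782 m/s²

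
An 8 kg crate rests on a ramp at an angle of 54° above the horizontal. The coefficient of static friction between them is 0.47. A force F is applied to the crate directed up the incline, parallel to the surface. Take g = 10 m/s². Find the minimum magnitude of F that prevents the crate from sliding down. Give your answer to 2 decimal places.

42.62 N

The normal force is N = mg cos 54° = 47.023 N. With F at its minimum the crate is on the verge of sliding down, so static friction is at its maximum μ_s N = 0.47 × 47.023 = 22.101 N and acts up the slope.
Equilibrium along the incline: F + μ_s N = mg sin 54°, so F = 64.721 − 22.101 = 42.620 N.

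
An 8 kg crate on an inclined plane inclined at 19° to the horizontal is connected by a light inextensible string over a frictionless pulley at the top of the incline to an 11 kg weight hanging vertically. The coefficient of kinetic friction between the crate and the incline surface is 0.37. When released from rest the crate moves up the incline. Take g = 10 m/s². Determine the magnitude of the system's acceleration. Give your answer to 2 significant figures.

2.9 m/s²

For the crate on the incline: the weight component along the slope is m₁g sin 19° = 8 × 10 × 0.3256 = 26.048 N and the normal force is N = m₁g cos 19° = 75.641 N.
Kinetic friction opposes the crate's motion up the incline: f = μN = 0.37 × 75.641 = 27.987 N acting down the slope.
Newton's second law for the crate (up-slope positive): T − 26.048 − 27.987 = 8 a. For the hanging weight (downward positive): 11 × 10 − T = 11 a.
Adding the two equations eliminates T: 55.965 = 19 a, so a = 2.9455 m/s².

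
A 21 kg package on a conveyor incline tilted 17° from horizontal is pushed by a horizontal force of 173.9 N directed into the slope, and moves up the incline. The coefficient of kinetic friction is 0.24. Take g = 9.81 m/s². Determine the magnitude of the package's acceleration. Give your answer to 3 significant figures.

The horizontal push has components F cos 17° = 173.9 × 0.9563 = 166.301 N up the incline and F sin 17° = 173.9 × 0.2924 = 50.848 N pressing into the surface.
The normal force is therefore N = mg cos 17° + F sin 17° = 197.007 + 50.848 = 247.855 N, and kinetic friction down the slope is μN = 0.24 × 247.855 = 59.485 N.
Along the incline: F cos 17° − mg sin 17° − μN = ma, so 166.301 − 60.237 − 59.485 = 21 a, giving a = 2.2180 m/s².

2.22 m/s²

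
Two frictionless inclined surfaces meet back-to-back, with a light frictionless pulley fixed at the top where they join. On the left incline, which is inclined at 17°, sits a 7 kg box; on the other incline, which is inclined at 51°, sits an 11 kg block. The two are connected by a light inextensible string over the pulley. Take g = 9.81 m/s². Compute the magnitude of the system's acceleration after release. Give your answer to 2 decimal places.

3.54 m/s²

Resolve each weight along its own incline: the 7 kg mass has component 7 × 9.81 × sin 17° = 20.077 N down its slope, and the 11 kg mass has 11 × 9.81 × sin 51° = 83.862 N down its slope.
The 11 kg side's 83.862 N exceeds the other side's 20.077 N, so that mass slides down and the 7 kg mass slides up. Taking that direction as positive, Newton's second law for the whole system gives 83.862 − 20.077 = (7 + 11) a, so a = 63.785 / 18 = 3.5436 m/s².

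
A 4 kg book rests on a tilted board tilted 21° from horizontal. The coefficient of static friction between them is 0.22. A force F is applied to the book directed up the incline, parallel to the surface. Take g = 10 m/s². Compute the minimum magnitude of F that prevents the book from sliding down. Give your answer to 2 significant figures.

The normal force is N = mg cos 21° = 37.343 N. With F at its minimum the book is on the verge of sliding down, so static friction is at its maximum μ_s N = 0.22 × 37.343 = 8.215 N and acts up the slope.
Equilibrium along the incline: F + μ_s N = mg sin 21°, so F = 14.335 − 8.215 = 6.120 N.

6.1 N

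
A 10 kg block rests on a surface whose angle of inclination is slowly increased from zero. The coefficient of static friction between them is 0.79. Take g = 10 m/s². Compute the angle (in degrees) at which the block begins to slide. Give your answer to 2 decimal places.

At the threshold of sliding, static friction is at its maximum μ_s N and exactly balances the weight component along the incline: mg sin θ = μ_s mg cos θ.
Hence tan θ = μ_s = 0.79, so θ = arctan(0.79) = 38.3087°.

38.31°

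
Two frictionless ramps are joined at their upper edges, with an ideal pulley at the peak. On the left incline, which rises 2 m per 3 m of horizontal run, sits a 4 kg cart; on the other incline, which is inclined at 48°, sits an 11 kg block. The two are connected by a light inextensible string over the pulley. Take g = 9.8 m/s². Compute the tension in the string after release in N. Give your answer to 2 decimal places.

37.31 N

Resolve each weight along its own incline: the 4 kg mass has component 4 × 9.8 × sin 33.69° = 21.744 N down its slope, and the 11 kg mass has 11 × 9.8 × sin 48° = 80.111 N down its slope.
The 11 kg side's 80.111 N exceeds the other side's 21.744 N, so that mass slides down and the 4 kg mass slides up. Taking that direction as positive, Newton's second law for the whole system gives 80.111 − 21.744 = (4 + 11) a, so a = 58.367 / 15 = 3.8911 m/s².
For the 4 kg mass (up-slope positive): T − 21.744 = 4 × 3.8911, so T = 37.308 N.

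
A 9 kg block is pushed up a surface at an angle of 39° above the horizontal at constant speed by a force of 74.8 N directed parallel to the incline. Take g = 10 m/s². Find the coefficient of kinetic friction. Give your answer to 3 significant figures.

0.260

At constant speed ΣF = 0 along the incline. The applied 74.8 N acts up the slope; the weight component mg sin 39° = 56.639 N and kinetic friction μN both act down the slope.
So 74.8 = 56.639 + μ × 69.943, giving μ = (74.8 − 56.639) / 69.943 = 0.2597.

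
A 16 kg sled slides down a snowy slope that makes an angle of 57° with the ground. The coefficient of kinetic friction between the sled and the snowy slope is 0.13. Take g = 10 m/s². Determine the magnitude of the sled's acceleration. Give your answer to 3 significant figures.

Resolving the weight along the incline: the component pulling the sled down the slope is mg sin 57° = 16 × 10 × 0.8387 = 134.192 N, and the normal force is N = mg cos 57° = 16 × 10 × 0.5446 = 87.136 N.
Kinetic friction acts up the slope with magnitude f = μN = 0.13 × 87.136 = 11.328 N.
Net force along the incline is 134.192 − 11.328 = 122.864 N, so a = 122.864 / 16 = 7.6790 m/s².

7.68 m/s²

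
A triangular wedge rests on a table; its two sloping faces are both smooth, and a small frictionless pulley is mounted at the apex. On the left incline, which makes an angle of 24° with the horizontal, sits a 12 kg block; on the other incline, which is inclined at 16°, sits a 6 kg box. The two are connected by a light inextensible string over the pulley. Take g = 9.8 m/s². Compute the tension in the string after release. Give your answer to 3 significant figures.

26.7 N

Resolve each weight along its own incline: the 12 kg mass has component 12 × 9.8 × sin 24° = 47.832 N down its slope, and the 6 kg mass has 6 × 9.8 × sin 16° = 16.207 N down its slope.
The 12 kg side's 47.832 N exceeds the other side's 16.207 N, so that mass slides down and the 6 kg mass slides up. Taking that direction as positive, Newton's second law for the whole system gives 47.832 − 16.207 = (12 + 6) a, so a = 31.625 / 18 = 1.7569 m/s².
For the 6 kg mass (up-slope positive): T − 16.207 = 6 × 1.7569, so T = 26.748 N.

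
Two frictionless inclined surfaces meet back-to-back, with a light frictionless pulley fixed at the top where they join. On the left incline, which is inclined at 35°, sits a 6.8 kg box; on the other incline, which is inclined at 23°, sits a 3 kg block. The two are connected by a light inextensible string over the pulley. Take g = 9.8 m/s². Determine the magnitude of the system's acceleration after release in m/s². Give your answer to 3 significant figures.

2.73 m/s²

Resolve each weight along its own incline: the 6.8 kg mass has component 6.8 × 9.8 × sin 35° = 38.223 N down its slope, and the 3 kg mass has 3 × 9.8 × sin 23° = 11.487 N down its slope.
The 6.8 kg side's 38.223 N exceeds the other side's 11.487 N, so that mass slides down and the 3 kg mass slides up. Taking that direction as positive, Newton's second law for the whole system gives 38.223 − 11.487 = (6.8 + 3) a, so a = 26.736 / 9.8 = 2.7282 m/s².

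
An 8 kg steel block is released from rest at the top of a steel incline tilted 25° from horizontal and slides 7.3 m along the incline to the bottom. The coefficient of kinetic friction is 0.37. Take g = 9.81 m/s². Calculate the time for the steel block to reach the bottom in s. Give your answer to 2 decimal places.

The weight component along the incline is mg sin 25° = 33.167 N and the normal force is N = mg cos 25° = 71.127 N.
Friction up the slope is f = μN = 0.37 × 71.127 = 26.317 N, so the net downslope force is 33.167 − 26.317 = 6.850 N and a = 6.850 / 8 = 0.8562 m/s².
Starting from rest, L = ½at², so t = √(2L/a) = √(2 × 7.3 / 0.8562) = 4.1294 s.

4.13 s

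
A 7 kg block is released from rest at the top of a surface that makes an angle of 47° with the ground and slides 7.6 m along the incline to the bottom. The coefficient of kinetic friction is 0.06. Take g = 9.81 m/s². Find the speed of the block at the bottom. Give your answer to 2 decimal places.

10.15 m/s

The weight component along the incline is mg sin 47° = 50.222 N and the normal force is N = mg cos 47° = 46.833 N.
Friction up the slope is f = μN = 0.06 × 46.833 = 2.810 N, so the net downslope force is 50.222 − 2.810 = 47.412 N and a = 47.412 / 7 = 6.7731 m/s².
Starting from rest over a distance of 7.6 m, v² = 2aL = 2 × 6.7731 × 7.6 = 102.9511, so v = 10.1465 m/s.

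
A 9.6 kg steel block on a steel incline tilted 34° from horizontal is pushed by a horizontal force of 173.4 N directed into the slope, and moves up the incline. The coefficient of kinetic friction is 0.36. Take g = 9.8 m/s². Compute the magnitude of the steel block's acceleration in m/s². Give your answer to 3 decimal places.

2.933 m/s²

The horizontal push has components F cos 34° = 173.4 × 0.8290 = 143.749 N up the incline and F sin 34° = 173.4 × 0.5592 = 96.965 N pressing into the surface.
The normal force is therefore N = mg cos 34° + F sin 34° = 77.992 + 96.965 = 174.957 N, and kinetic friction down the slope is μN = 0.36 × 174.957 = 62.985 N.
Along the incline: F cos 34° − mg sin 34° − μN = ma, so 143.749 − 52.610 − 62.985 = 9.6 a, giving a = 2.9327 m/s².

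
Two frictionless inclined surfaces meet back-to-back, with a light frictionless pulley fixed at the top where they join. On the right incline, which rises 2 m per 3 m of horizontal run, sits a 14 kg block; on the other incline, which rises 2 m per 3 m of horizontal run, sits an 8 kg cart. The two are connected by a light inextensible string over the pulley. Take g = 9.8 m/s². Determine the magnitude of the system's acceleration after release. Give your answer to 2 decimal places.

1.48 m/s²

Resolve each weight along its own incline: the 14 kg mass has component 14 × 9.8 × sin 33.69° = 76.105 N down its slope, and the 8 kg mass has 8 × 9.8 × sin 33.69° = 43.488 N down its slope.
The 14 kg side's 76.105 N exceeds the other side's 43.488 N, so that mass slides down and the 8 kg mass slides up. Taking that direction as positive, Newton's second law for the whole system gives 76.105 − 43.488 = (14 + 8) a, so a = 32.617 / 22 = 1.4826 m/s².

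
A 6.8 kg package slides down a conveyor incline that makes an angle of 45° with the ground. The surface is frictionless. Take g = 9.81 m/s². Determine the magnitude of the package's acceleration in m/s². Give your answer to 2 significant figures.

Resolving the weight along the incline: the component pulling the package down the slope is mg sin 45° = 6.8 × 9.81 × 0.7071 = 47.169 N, and the normal force is N = mg cos 45° = 6.8 × 9.81 × 0.7071 = 47.169 N.
With no friction the net force along the incline is 47.169 N, so a = g sin 45° = 47.169 / 6.8 = 6.9366 m/s².

6.9 m/s²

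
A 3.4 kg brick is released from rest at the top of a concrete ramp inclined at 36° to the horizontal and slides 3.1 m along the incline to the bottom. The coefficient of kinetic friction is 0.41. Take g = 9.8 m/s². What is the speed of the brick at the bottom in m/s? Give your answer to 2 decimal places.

3.94 m/s

The weight component along the incline is mg sin 36° = 19.585 N and the normal force is N = mg cos 36° = 26.956 N.
Friction up the slope is f = μN = 0.41 × 26.956 = 11.052 N, so the net downslope force is 19.585 − 11.052 = 8.533 N and a = 8.533 / 3.4 = 2.5097 m/s².
Starting from rest over a distance of 3.1 m, v² = 2aL = 2 × 2.5097 × 3.1 = 15.5601, so v = 3.9446 m/s.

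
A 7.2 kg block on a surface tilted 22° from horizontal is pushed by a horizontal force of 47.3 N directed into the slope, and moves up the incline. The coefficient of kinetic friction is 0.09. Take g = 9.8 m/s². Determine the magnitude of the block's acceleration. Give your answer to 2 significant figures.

1.4 m/s²

The horizontal push has components F cos 22° = 47.3 × 0.9272 = 43.857 N up the incline and F sin 22° = 47.3 × 0.3746 = 17.719 N pressing into the surface.
The normal force is therefore N = mg cos 22° + F sin 22° = 65.423 + 17.719 = 83.142 N, and kinetic friction down the slope is μN = 0.09 × 83.142 = 7.483 N.
Along the incline: F cos 22° − mg sin 22° − μN = ma, so 43.857 − 26.432 − 7.483 = 7.2 a, giving a = 1.3808 m/s².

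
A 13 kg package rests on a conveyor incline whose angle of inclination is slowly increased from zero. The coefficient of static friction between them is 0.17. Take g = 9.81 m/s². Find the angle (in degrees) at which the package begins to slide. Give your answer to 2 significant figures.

At the threshold of sliding, static friction is at its maximum μ_s N and exactly balances the weight component along the incline: mg sin θ = μ_s mg cos θ.
Hence tan θ = μ_s = 0.17, so θ = arctan(0.17) = 9.6480°.

9.6°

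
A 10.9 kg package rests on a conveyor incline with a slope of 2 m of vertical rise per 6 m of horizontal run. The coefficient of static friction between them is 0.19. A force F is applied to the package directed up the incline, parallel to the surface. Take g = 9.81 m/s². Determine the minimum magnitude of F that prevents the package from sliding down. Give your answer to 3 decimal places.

14.540 N

The normal force is N = mg cos 18.43° = 101.442 N. With F at its minimum the package is on the verge of sliding down, so static friction is at its maximum μ_s N = 0.19 × 101.442 = 19.274 N and acts up the slope.
Equilibrium along the incline: F + μ_s N = mg sin 18.43°, so F = 33.814 − 19.274 = 14.540 N.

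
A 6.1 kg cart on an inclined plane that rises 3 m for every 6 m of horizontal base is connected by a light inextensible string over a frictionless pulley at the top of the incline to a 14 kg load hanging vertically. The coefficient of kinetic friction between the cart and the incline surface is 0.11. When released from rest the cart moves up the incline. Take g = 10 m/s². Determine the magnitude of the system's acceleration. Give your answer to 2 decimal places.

For the cart on the incline: the weight component along the slope is m₁g sin 26.57° = 6.1 × 10 × 0.4472 = 27.279 N and the normal force is N = m₁g cos 26.57° = 54.560 N.
Kinetic friction opposes the cart's motion up the incline: f = μN = 0.11 × 54.560 = 6.002 N acting down the slope.
Newton's second law for the cart (up-slope positive): T − 27.279 − 6.002 = 6.1 a. For the hanging load (downward positive): 14 × 10 − T = 14 a.
Adding the two equations eliminates T: 106.719 = 20.1 a, so a = 5.3094 m/s².

5.31 m/s²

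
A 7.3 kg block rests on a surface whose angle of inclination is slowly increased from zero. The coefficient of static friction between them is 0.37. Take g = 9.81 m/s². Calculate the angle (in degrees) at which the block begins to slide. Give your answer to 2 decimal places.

At the threshold of sliding, static friction is at its maximum μ_s N and exactly balances the weight component along the incline: mg sin θ = μ_s mg cos θ.
Hence tan θ = μ_s = 0.37, so θ = arctan(0.37) = 20.3045°.

20.30°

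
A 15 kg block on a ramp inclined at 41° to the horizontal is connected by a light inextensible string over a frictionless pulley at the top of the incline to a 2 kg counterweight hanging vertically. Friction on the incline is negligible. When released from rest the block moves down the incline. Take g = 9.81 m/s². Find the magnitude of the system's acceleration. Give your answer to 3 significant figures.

For the block on the incline: the weight component along the slope is m₁g sin 41° = 15 × 9.81 × 0.6561 = 96.545 N and the normal force is N = m₁g cos 41° = 111.056 N.
Newton's second law for the block (down-slope positive): 96.545 − T = 15 a. For the hanging counterweight (upward positive): T − 2 × 9.81 = 2 a.
Adding the two equations eliminates T: 76.925 = 17 a, so a = 4.5250 m/s².

4.52 m/s²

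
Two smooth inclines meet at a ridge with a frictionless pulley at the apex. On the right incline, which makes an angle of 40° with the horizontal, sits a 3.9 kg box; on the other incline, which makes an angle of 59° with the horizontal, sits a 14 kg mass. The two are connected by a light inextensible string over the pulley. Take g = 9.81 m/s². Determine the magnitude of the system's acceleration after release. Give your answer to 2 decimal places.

Resolve each weight along its own incline: the 3.9 kg mass has component 3.9 × 9.81 × sin 40° = 24.592 N down its slope, and the 14 kg mass has 14 × 9.81 × sin 59° = 117.723 N down its slope.
The 14 kg side's 117.723 N exceeds the other side's 24.592 N, so that mass slides down and the 3.9 kg mass slides up. Taking that direction as positive, Newton's second law for the whole system gives 117.723 − 24.592 = (3.9 + 14) a, so a = 93.131 / 17.9 = 5.2028 m/s².

5.20 m/s²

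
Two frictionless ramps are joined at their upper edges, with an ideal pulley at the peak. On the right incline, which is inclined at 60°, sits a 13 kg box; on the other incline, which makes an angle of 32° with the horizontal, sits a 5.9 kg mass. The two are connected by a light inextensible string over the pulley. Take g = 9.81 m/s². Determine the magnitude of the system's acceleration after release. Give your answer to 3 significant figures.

Resolve each weight along its own incline: the 13 kg mass has component 13 × 9.81 × sin 60° = 110.444 N down its slope, and the 5.9 kg mass has 5.9 × 9.81 × sin 32° = 30.671 N down its slope.
The 13 kg side's 110.444 N exceeds the other side's 30.671 N, so that mass slides down and the 5.9 kg mass slides up. Taking that direction as positive, Newton's second law for the whole system gives 110.444 − 30.671 = (13 + 5.9) a, so a = 79.773 / 18.9 = 4.2208 m/s².

4.22 m/s²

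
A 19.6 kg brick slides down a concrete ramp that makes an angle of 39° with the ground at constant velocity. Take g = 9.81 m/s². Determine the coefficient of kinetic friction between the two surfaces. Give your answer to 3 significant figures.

At constant velocity the net force along the incline is zero: mg sin 39° = μ mg cos 39°.
So μ = tan 39° = 0.6293 / 0.7771 = 0.8098.

0.810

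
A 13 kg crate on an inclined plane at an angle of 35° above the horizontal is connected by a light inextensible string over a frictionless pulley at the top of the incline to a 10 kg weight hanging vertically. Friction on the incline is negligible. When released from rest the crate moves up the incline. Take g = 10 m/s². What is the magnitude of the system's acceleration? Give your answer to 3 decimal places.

For the crate on the incline: the weight component along the slope is m₁g sin 35° = 13 × 10 × 0.5736 = 74.568 N and the normal force is N = m₁g cos 35° = 106.490 N.
Newton's second law for the crate (up-slope positive): T − 74.568 = 13 a. For the hanging weight (downward positive): 10 × 10 − T = 10 a.
Adding the two equations eliminates T: 25.432 = 23 a, so a = 1.1057 m/s².

1.106 m/s²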